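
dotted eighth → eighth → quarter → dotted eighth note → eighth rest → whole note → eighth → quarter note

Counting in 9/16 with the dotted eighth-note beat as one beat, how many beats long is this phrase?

12

One dotted eighth-note beat = 3 sixteenth notes.
Convert each value to sixteenth notes: dotted eighth = 3; eighth = 2; quarter = 4; dotted eighth note = 3; eighth rest = 2; whole note = 16; eighth = 2; quarter note = 4.
Sum: 3 + 2 + 4 + 3 + 2 + 16 + 2 + 4 = 36.
36 ÷ 3 = 12 beats.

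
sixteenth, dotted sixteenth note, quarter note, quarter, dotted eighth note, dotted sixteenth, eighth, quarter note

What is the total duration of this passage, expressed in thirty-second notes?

Working in thirty-second notes: sixteenth = 2; dotted sixteenth note = 3; quarter note = 8; quarter = 8; dotted eighth note = 6; dotted sixteenth = 3; eighth = 4; quarter note = 8.
Sum: 2 + 3 + 8 + 8 + 6 + 3 + 4 + 8 = 42 thirty-second notes.

42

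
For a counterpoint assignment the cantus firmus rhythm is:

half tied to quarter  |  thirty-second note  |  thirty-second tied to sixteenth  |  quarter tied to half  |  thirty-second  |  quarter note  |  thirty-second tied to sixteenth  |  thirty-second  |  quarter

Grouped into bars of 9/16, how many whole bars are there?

4

One bar of 9/16 = 18 thirty-second notes.
Convert each value to thirty-second notes: half tied to quarter (half + quarter) = 24; thirty-second note = 1; thirty-second tied to sixteenth (thirty-second + sixteenth) = 3; quarter tied to half (quarter + half) = 24; thirty-second = 1; quarter note = 8; thirty-second tied to sixteenth (thirty-second + sixteenth) = 3; thirty-second = 1; quarter = 8.
Altogether 24 + 1 + 3 + 24 + 1 + 8 + 3 + 1 + 8 = 73.
73 ÷ 18 = 4 complete bars with 1 left over.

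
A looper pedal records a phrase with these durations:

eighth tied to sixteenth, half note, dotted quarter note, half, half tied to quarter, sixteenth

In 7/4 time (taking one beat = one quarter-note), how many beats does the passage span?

9.5

One quarter-note beat = 4 sixteenth notes.
Working in sixteenth notes: eighth tied to sixteenth (eighth + sixteenth) = 3; half note = 8; dotted quarter note = 6; half = 8; half tied to quarter (half + quarter) = 12; sixteenth = 1.
Adding: 3 + 8 + 6 + 8 + 12 + 1 = 38.
38 ÷ 4 = 9.5 beats.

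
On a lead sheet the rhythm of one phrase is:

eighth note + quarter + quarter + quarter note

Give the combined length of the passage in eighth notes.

Working in eighth notes: eighth note = 1; quarter = 2; quarter = 2; quarter note = 2.
Sum: 1 + 2 + 2 + 2 = 7 eighth notes.

7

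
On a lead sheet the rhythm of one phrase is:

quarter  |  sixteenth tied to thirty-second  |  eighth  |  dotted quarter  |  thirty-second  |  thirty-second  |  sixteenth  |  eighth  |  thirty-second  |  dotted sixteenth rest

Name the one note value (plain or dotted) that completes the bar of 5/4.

The bar of 5/4 = 40 thirty-second notes.
Each duration in thirty-second notes: quarter = 8; sixteenth tied to thirty-second (sixteenth + thirty-second) = 3; eighth = 4; dotted quarter = 12; thirty-second = 1; thirty-second = 1; sixteenth = 2; eighth = 4; thirty-second = 1; dotted sixteenth rest = 3.
Sum: 8 + 3 + 4 + 12 + 1 + 1 + 2 + 4 + 1 + 3 = 39.
Remaining: 40 − 39 = 1 thirty-second note, which is a thirty-second note.

thirty-second note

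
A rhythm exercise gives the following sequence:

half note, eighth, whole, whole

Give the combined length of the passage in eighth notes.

21

Working in eighth notes: half note = 4; eighth = 1; whole = 8; whole = 8.
Altogether 4 + 1 + 8 + 8 = 21 eighth notes.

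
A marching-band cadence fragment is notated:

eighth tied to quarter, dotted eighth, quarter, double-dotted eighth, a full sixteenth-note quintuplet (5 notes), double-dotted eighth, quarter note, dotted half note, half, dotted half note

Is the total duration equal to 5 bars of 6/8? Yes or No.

One bar of 6/8 = 24 thirty-second notes, so 5 bars = 120.
Convert each value to thirty-second notes: eighth tied to quarter (eighth + quarter) = 12; dotted eighth = 6; quarter = 8; double-dotted eighth = 7; a full sixteenth-note quintuplet (5 notes) (five quintuplet sixteenths span one quarter) = 8; double-dotted eighth = 7; quarter note = 8; dotted half note = 24; half = 16; dotted half note = 24.
Altogether 12 + 6 + 8 + 7 + 8 + 7 + 8 + 24 + 16 + 24 = 120.
120 equals 120, so the answer is Yes.

Yes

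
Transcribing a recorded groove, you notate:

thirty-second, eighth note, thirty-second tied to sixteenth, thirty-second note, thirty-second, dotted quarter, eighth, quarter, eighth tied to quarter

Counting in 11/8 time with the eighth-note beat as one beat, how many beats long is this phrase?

11.5

One eighth-note beat = 4 thirty-second notes.
Working in thirty-second notes: thirty-second = 1; eighth note = 4; thirty-second tied to sixteenth (thirty-second + sixteenth) = 3; thirty-second note = 1; thirty-second = 1; dotted quarter = 12; eighth = 4; quarter = 8; eighth tied to quarter (eighth + quarter) = 12.
Altogether 1 + 4 + 3 + 1 + 1 + 12 + 4 + 8 + 12 = 46.
46 ÷ 4 = 11.5 beats.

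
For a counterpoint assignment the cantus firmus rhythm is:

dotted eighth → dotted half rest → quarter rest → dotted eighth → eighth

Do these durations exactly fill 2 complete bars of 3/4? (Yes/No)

One bar of 3/4 = 12 sixteenth notes, so 2 bars = 24.
In sixteenth notes: dotted eighth = 3; dotted half rest = 12; quarter rest = 4; dotted eighth = 3; eighth = 2.
Adding: 3 + 12 + 4 + 3 + 2 = 24.
24 equals 24, so the answer is Yes.

Yes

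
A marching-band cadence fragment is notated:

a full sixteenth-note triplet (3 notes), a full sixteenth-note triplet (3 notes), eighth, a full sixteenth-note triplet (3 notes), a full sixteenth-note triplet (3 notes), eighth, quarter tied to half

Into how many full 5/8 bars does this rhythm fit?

One bar of 5/8 = 5 eighth notes.
Each duration in eighth notes: a full sixteenth-note triplet (3 notes) (three triplet sixteenths span one eighth) = 1; a full sixteenth-note triplet (3 notes) (three triplet sixteenths span one eighth) = 1; eighth = 1; a full sixteenth-note triplet (3 notes) (three triplet sixteenths span one eighth) = 1; a full sixteenth-note triplet (3 notes) (three triplet sixteenths span one eighth) = 1; eighth = 1; quarter tied to half (quarter + half) = 6.
Sum: 1 + 1 + 1 + 1 + 1 + 1 + 6 = 12.
12 ÷ 5 = 2 complete bars with 2 left over.

2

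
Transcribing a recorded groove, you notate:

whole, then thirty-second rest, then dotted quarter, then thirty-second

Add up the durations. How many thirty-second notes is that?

Each duration in thirty-second notes: whole = 32; thirty-second rest = 1; dotted quarter = 12; thirty-second = 1.
Sum: 32 + 1 + 12 + 1 = 46 thirty-second notes.

46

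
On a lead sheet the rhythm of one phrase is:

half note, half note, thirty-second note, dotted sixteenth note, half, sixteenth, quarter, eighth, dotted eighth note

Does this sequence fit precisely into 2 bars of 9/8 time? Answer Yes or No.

One bar of 9/8 = 36 thirty-second notes, so 2 bars = 72.
In thirty-second notes: half note = 16; half note = 16; thirty-second note = 1; dotted sixteenth note = 3; half = 16; sixteenth = 2; quarter = 8; eighth = 4; dotted eighth note = 6.
Altogether 16 + 16 + 1 + 3 + 16 + 2 + 8 + 4 + 6 = 72.
72 equals 72, so the answer is Yes.

Yes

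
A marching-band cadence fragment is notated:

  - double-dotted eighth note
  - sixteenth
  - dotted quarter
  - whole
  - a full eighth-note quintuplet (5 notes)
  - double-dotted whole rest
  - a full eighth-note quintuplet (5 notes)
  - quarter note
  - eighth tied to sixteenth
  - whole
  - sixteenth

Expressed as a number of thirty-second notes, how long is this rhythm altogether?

Convert each value to thirty-second notes: double-dotted eighth note = 7; sixteenth = 2; dotted quarter = 12; whole = 32; a full eighth-note quintuplet (5 notes) (five quintuplet eighths span one half) = 16; double-dotted whole rest = 56; a full eighth-note quintuplet (5 notes) (five quintuplet eighths span one half) = 16; quarter note = 8; eighth tied to sixteenth (eighth + sixteenth) = 6; whole = 32; sixteenth = 2.
Total: 7 + 2 + 12 + 32 + 16 + 56 + 16 + 8 + 6 + 32 + 2 = 189 thirty-second notes.

189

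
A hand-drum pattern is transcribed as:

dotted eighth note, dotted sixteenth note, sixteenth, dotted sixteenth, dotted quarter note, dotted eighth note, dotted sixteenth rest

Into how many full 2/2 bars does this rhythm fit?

One bar of 2/2 = 32 thirty-second notes.
In thirty-second notes: dotted eighth note = 6; dotted sixteenth note = 3; sixteenth = 2; dotted sixteenth = 3; dotted quarter note = 12; dotted eighth note = 6; dotted sixteenth rest = 3.
Altogether 6 + 3 + 2 + 3 + 12 + 6 + 3 = 35.
35 ÷ 32 = 1 complete bar with 3 left over.

1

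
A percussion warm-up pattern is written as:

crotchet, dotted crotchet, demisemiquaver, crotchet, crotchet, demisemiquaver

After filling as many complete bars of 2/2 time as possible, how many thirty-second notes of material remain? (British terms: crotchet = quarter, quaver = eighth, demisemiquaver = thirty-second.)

6

One bar of 2/2 = 32 thirty-second notes.
In thirty-second notes: crotchet = 8; dotted crotchet = 12; demisemiquaver = 1; crotchet = 8; crotchet = 8; demisemiquaver = 1.
Adding: 8 + 12 + 1 + 8 + 8 + 1 = 38.
38 ÷ 32 = 1 complete bar with 6 thirty-second notes remaining.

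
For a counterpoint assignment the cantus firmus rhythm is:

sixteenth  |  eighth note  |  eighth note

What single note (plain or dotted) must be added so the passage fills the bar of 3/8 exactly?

sixteenth note

The bar of 3/8 = 6 sixteenth notes.
Convert each value to sixteenth notes: sixteenth = 1; eighth note = 2; eighth note = 2.
Sum: 1 + 2 + 2 = 5.
Remaining: 6 − 5 = 1 sixteenth note, which is a sixteenth note.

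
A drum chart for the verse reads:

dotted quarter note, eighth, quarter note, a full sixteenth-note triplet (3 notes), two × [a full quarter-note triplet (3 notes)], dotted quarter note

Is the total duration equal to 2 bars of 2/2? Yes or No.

No

One bar of 2/2 = 8 eighth notes, so 2 bars = 16.
In eighth notes: dotted quarter note = 3; eighth = 1; quarter note = 2; a full sixteenth-note triplet (3 notes) (three triplet sixteenths span one eighth) = 1; a full quarter-note triplet (3 notes) (three triplet quarters span one half) = 4; a full quarter-note triplet (3 notes) (three triplet quarters span one half) = 4; dotted quarter note = 3.
Total: 3 + 1 + 2 + 1 + 4 + 4 + 3 = 18.
18 exceeds 16, so the answer is No.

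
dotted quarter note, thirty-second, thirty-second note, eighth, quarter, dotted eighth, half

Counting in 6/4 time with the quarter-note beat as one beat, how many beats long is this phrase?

One quarter-note beat = 8 thirty-second notes.
Working in thirty-second notes: dotted quarter note = 12; thirty-second = 1; thirty-second note = 1; eighth = 4; quarter = 8; dotted eighth = 6; half = 16.
Sum: 12 + 1 + 1 + 4 + 8 + 6 + 16 = 48.
48 ÷ 8 = 6 beats.

6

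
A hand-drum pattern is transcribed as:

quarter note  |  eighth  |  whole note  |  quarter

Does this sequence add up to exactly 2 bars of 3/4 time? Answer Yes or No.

No

One bar of 3/4 = 6 eighth notes, so 2 bars = 12.
Express everything in eighth notes: quarter note = 2; eighth = 1; whole note = 8; quarter = 2.
Sum: 2 + 1 + 8 + 2 = 13.
13 exceeds 12, so the answer is No.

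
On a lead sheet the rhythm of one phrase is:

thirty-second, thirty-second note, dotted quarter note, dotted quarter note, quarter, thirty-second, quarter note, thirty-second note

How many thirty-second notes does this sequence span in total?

44

In thirty-second notes: thirty-second = 1; thirty-second note = 1; dotted quarter note = 12; dotted quarter note = 12; quarter = 8; thirty-second = 1; quarter note = 8; thirty-second note = 1.
Altogether 1 + 1 + 12 + 12 + 8 + 1 + 8 + 1 = 44 thirty-second notes.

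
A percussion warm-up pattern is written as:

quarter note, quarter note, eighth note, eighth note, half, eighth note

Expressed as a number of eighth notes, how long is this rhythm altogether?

11

In eighth notes: quarter note = 2; quarter note = 2; eighth note = 1; eighth note = 1; half = 4; eighth note = 1.
Altogether 2 + 2 + 1 + 1 + 4 + 1 = 11 eighth notes.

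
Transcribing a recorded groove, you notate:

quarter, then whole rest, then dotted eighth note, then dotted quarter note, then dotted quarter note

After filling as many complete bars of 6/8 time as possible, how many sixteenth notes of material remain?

11

One bar of 6/8 = 12 sixteenth notes.
In sixteenth notes: quarter = 4; whole rest = 16; dotted eighth note = 3; dotted quarter note = 6; dotted quarter note = 6.
Adding: 4 + 16 + 3 + 6 + 6 = 35.
35 ÷ 12 = 2 complete bars with 11 sixteenth notes remaining.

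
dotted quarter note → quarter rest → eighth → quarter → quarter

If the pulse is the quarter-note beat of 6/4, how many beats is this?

One quarter-note beat = 2 eighth notes.
In eighth notes: dotted quarter note = 3; quarter rest = 2; eighth = 1; quarter = 2; quarter = 2.
Altogether 3 + 2 + 1 + 2 + 2 = 10.
10 ÷ 2 = 5 beats.

5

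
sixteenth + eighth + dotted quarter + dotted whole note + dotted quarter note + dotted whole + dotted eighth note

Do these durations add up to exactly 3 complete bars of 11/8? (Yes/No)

One bar of 11/8 = 22 sixteenth notes, so 3 bars = 66.
Each duration in sixteenth notes: sixteenth = 1; eighth = 2; dotted quarter = 6; dotted whole note = 24; dotted quarter note = 6; dotted whole = 24; dotted eighth note = 3.
Sum: 1 + 2 + 6 + 24 + 6 + 24 + 3 = 66.
66 equals 66, so the answer is Yes.

Yes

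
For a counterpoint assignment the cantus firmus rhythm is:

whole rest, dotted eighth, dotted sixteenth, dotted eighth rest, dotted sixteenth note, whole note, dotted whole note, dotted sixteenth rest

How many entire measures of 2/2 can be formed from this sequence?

4

One bar of 2/2 = 32 thirty-second notes.
Convert each value to thirty-second notes: whole rest = 32; dotted eighth = 6; dotted sixteenth = 3; dotted eighth rest = 6; dotted sixteenth note = 3; whole note = 32; dotted whole note = 48; dotted sixteenth rest = 3.
Sum: 32 + 6 + 3 + 6 + 3 + 32 + 48 + 3 = 133.
133 ÷ 32 = 4 complete bars with 5 left over.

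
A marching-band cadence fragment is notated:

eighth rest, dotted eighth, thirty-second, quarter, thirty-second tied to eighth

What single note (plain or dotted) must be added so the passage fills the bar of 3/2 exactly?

dotted half note

The bar of 3/2 = 48 thirty-second notes.
Working in thirty-second notes: eighth rest = 4; dotted eighth = 6; thirty-second = 1; quarter = 8; thirty-second tied to eighth (thirty-second + eighth) = 5.
Adding: 4 + 6 + 1 + 8 + 5 = 24.
Remaining: 48 − 24 = 24 thirty-second notes, which is a dotted half note.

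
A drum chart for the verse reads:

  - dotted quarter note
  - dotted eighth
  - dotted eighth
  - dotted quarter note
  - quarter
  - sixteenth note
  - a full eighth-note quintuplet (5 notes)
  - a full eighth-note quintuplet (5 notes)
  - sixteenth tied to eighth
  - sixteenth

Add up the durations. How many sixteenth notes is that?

Express everything in sixteenth notes: dotted quarter note = 6; dotted eighth = 3; dotted eighth = 3; dotted quarter note = 6; quarter = 4; sixteenth note = 1; a full eighth-note quintuplet (5 notes) (five quintuplet eighths span one half) = 8; a full eighth-note quintuplet (5 notes) (five quintuplet eighths span one half) = 8; sixteenth tied to eighth (sixteenth + eighth) = 3; sixteenth = 1.
Total: 6 + 3 + 3 + 6 + 4 + 1 + 8 + 8 + 3 + 1 = 43 sixteenth notes.

43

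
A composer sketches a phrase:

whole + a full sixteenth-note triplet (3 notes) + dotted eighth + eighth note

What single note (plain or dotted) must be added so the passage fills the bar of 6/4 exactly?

sixteenth note

The bar of 6/4 = 24 sixteenth notes.
Express everything in sixteenth notes: whole = 16; a full sixteenth-note triplet (3 notes) (three triplet sixteenths span one eighth) = 2; dotted eighth = 3; eighth note = 2.
Altogether 16 + 2 + 3 + 2 = 23.
Remaining: 24 − 23 = 1 sixteenth note, which is a sixteenth note.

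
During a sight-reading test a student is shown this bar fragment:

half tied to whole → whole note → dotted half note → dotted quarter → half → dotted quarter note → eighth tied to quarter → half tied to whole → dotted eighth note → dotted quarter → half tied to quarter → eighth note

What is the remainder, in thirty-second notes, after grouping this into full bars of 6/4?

One bar of 6/4 = 24 sixteenth notes.
Express everything in sixteenth notes: half tied to whole (half + whole) = 24; whole note = 16; dotted half note = 12; dotted quarter = 6; half = 8; dotted quarter note = 6; eighth tied to quarter (eighth + quarter) = 6; half tied to whole (half + whole) = 24; dotted eighth note = 3; dotted quarter = 6; half tied to quarter (half + quarter) = 12; eighth note = 2.
Adding: 24 + 16 + 12 + 6 + 8 + 6 + 6 + 24 + 3 + 6 + 12 + 2 = 125.
125 ÷ 24 = 5 complete bars with 5 sixteenth notes remaining = 10 thirty-second notes.

10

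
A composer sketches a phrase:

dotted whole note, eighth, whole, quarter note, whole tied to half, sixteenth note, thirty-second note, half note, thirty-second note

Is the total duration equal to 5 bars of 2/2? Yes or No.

Yes

One bar of 2/2 = 32 thirty-second notes, so 5 bars = 160.
Convert each value to thirty-second notes: dotted whole note = 48; eighth = 4; whole = 32; quarter note = 8; whole tied to half (whole + half) = 48; sixteenth note = 2; thirty-second note = 1; half note = 16; thirty-second note = 1.
Total: 48 + 4 + 32 + 8 + 48 + 2 + 1 + 16 + 1 = 160.
160 equals 160, so the answer is Yes.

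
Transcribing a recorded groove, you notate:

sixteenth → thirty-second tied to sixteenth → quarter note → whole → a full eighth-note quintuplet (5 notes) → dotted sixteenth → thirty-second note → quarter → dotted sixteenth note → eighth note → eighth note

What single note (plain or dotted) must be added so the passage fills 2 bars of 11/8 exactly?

2 bars of 11/8 = 88 thirty-second notes.
Each duration in thirty-second notes: sixteenth = 2; thirty-second tied to sixteenth (thirty-second + sixteenth) = 3; quarter note = 8; whole = 32; a full eighth-note quintuplet (5 notes) (five quintuplet eighths span one half) = 16; dotted sixteenth = 3; thirty-second note = 1; quarter = 8; dotted sixteenth note = 3; eighth note = 4; eighth note = 4.
Sum: 2 + 3 + 8 + 32 + 16 + 3 + 1 + 8 + 3 + 4 + 4 = 84.
Remaining: 88 − 84 = 4 thirty-second notes, which is a eighth note.

eighth note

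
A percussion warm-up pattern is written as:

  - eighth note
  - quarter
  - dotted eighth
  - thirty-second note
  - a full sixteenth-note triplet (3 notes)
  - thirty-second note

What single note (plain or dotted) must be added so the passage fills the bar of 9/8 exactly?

dotted quarter note

The bar of 9/8 = 36 thirty-second notes.
Convert each value to thirty-second notes: eighth note = 4; quarter = 8; dotted eighth = 6; thirty-second note = 1; a full sixteenth-note triplet (3 notes) (three triplet sixteenths span one eighth) = 4; thirty-second note = 1.
Altogether 4 + 8 + 6 + 1 + 4 + 1 = 24.
Remaining: 36 − 24 = 12 thirty-second notes, which is a dotted quarter note.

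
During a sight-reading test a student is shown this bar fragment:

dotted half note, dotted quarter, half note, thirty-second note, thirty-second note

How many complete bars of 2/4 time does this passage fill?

One bar of 2/4 = 16 thirty-second notes.
Each duration in thirty-second notes: dotted half note = 24; dotted quarter = 12; half note = 16; thirty-second note = 1; thirty-second note = 1.
Adding: 24 + 12 + 16 + 1 + 1 = 54.
54 ÷ 16 = 3 complete bars with 6 left over.

3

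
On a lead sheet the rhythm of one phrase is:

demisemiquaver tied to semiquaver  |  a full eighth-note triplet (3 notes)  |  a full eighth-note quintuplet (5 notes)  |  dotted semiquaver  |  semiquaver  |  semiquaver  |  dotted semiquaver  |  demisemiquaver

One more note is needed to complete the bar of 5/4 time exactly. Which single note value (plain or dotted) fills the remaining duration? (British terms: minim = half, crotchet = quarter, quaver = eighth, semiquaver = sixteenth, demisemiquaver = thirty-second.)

sixteenth note

The bar of 5/4 = 40 thirty-second notes.
Each duration in thirty-second notes: demisemiquaver tied to semiquaver (demisemiquaver + semiquaver) = 3; a full eighth-note triplet (3 notes) (three triplet eighths span one quarter) = 8; a full eighth-note quintuplet (5 notes) (five quintuplet eighths span one half) = 16; dotted semiquaver = 3; semiquaver = 2; semiquaver = 2; dotted semiquaver = 3; demisemiquaver = 1.
Altogether 3 + 8 + 16 + 3 + 2 + 2 + 3 + 1 = 38.
Remaining: 40 − 38 = 2 thirty-second notes, which is a sixteenth note.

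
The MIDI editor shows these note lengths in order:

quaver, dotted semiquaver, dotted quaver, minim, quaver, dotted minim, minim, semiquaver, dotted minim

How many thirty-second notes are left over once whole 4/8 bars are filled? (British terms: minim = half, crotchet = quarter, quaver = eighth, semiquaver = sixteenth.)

3

One bar of 4/8 = 16 thirty-second notes.
In thirty-second notes: quaver = 4; dotted semiquaver = 3; dotted quaver = 6; minim = 16; quaver = 4; dotted minim = 24; minim = 16; semiquaver = 2; dotted minim = 24.
Adding: 4 + 3 + 6 + 16 + 4 + 24 + 16 + 2 + 24 = 99.
99 ÷ 16 = 6 complete bars with 3 thirty-second notes remaining.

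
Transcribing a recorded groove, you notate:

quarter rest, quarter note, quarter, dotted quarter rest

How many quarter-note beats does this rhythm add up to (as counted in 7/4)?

One quarter-note beat = 2 eighth notes.
Convert each value to eighth notes: quarter rest = 2; quarter note = 2; quarter = 2; dotted quarter rest = 3.
Total: 2 + 2 + 2 + 3 = 9.
9 ÷ 2 = 4.5 beats.

4.5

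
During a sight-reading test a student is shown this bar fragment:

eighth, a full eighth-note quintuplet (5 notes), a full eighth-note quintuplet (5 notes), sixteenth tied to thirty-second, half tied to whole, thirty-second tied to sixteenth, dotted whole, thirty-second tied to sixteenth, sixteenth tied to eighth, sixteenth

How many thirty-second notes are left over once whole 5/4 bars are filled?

29

One bar of 5/4 = 40 thirty-second notes.
Each duration in thirty-second notes: eighth = 4; a full eighth-note quintuplet (5 notes) (five quintuplet eighths span one half) = 16; a full eighth-note quintuplet (5 notes) (five quintuplet eighths span one half) = 16; sixteenth tied to thirty-second (sixteenth + thirty-second) = 3; half tied to whole (half + whole) = 48; thirty-second tied to sixteenth (thirty-second + sixteenth) = 3; dotted whole = 48; thirty-second tied to sixteenth (thirty-second + sixteenth) = 3; sixteenth tied to eighth (sixteenth + eighth) = 6; sixteenth = 2.
Altogether 4 + 16 + 16 + 3 + 48 + 3 + 48 + 3 + 6 + 2 = 149.
149 ÷ 40 = 3 complete bars with 29 thirty-second notes remaining.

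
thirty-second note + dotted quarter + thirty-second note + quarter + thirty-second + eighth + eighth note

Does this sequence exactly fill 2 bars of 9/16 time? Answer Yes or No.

One bar of 9/16 = 18 thirty-second notes, so 2 bars = 36.
Express everything in thirty-second notes: thirty-second note = 1; dotted quarter = 12; thirty-second note = 1; quarter = 8; thirty-second = 1; eighth = 4; eighth note = 4.
Altogether 1 + 12 + 1 + 8 + 1 + 4 + 4 = 31.
31 falls short of 36, so the answer is No.

No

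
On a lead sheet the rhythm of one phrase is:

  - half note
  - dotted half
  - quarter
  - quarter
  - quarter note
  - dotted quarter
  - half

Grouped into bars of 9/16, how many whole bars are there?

One bar of 9/16 = 9 sixteenth notes.
In sixteenth notes: half note = 8; dotted half = 12; quarter = 4; quarter = 4; quarter note = 4; dotted quarter = 6; half = 8.
Total: 8 + 12 + 4 + 4 + 4 + 6 + 8 = 46.
46 ÷ 9 = 5 complete bars with 1 left over.

5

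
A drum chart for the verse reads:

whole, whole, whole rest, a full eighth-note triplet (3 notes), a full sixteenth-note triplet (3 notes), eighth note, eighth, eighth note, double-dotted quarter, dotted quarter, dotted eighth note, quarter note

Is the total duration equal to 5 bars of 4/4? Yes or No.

Yes

One bar of 4/4 = 16 sixteenth notes, so 5 bars = 80.
Convert each value to sixteenth notes: whole = 16; whole = 16; whole rest = 16; a full eighth-note triplet (3 notes) (three triplet eighths span one quarter) = 4; a full sixteenth-note triplet (3 notes) (three triplet sixteenths span one eighth) = 2; eighth note = 2; eighth = 2; eighth note = 2; double-dotted quarter = 7; dotted quarter = 6; dotted eighth note = 3; quarter note = 4.
Sum: 16 + 16 + 16 + 4 + 2 + 2 + 2 + 2 + 7 + 6 + 3 + 4 = 80.
80 equals 80, so the answer is Yes.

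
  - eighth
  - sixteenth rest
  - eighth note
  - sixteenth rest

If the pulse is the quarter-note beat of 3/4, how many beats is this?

One quarter-note beat = 4 sixteenth notes.
Each duration in sixteenth notes: eighth = 2; sixteenth rest = 1; eighth note = 2; sixteenth rest = 1.
Total: 2 + 1 + 2 + 1 = 6.
6 ÷ 4 = 1.5 beats.

1.5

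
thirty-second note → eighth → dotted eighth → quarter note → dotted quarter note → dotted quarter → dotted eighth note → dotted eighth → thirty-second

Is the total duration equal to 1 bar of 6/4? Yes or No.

One bar of 6/4 = 48 thirty-second notes.
In thirty-second notes: thirty-second note = 1; eighth = 4; dotted eighth = 6; quarter note = 8; dotted quarter note = 12; dotted quarter = 12; dotted eighth note = 6; dotted eighth = 6; thirty-second = 1.
Total: 1 + 4 + 6 + 8 + 12 + 12 + 6 + 6 + 1 = 56.
56 exceeds 48, so the answer is No.

No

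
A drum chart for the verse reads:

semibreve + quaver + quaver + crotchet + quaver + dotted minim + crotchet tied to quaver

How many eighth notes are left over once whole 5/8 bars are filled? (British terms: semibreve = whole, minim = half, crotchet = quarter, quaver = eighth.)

2

One bar of 5/8 = 5 eighth notes.
In eighth notes: semibreve = 8; quaver = 1; quaver = 1; crotchet = 2; quaver = 1; dotted minim = 6; crotchet tied to quaver (crotchet + quaver) = 3.
Altogether 8 + 1 + 1 + 2 + 1 + 6 + 3 = 22.
22 ÷ 5 = 4 complete bars with 2 eighth notes remaining.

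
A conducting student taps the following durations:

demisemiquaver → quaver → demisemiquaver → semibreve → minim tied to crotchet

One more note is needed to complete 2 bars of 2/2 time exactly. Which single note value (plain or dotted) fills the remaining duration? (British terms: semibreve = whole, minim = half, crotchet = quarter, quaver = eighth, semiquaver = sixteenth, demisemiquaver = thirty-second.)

2 bars of 2/2 = 64 thirty-second notes.
Express everything in thirty-second notes: demisemiquaver = 1; quaver = 4; demisemiquaver = 1; semibreve = 32; minim tied to crotchet (minim + crotchet) = 24.
Sum: 1 + 4 + 1 + 32 + 24 = 62.
Remaining: 64 − 62 = 2 thirty-second notes, which is a sixteenth note.

sixteenth note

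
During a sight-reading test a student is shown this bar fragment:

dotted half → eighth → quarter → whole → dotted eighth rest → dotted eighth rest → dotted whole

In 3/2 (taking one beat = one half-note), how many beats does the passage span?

One half-note beat = 8 sixteenth notes.
Working in sixteenth notes: dotted half = 12; eighth = 2; quarter = 4; whole = 16; dotted eighth rest = 3; dotted eighth rest = 3; dotted whole = 24.
Total: 12 + 2 + 4 + 16 + 3 + 3 + 24 = 64.
64 ÷ 8 = 8 beats.

8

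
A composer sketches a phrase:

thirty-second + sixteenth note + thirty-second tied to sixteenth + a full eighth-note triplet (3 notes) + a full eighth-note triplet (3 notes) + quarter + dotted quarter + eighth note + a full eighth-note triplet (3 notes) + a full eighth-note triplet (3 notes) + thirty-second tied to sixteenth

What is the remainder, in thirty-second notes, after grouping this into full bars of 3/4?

17

One bar of 3/4 = 24 thirty-second notes.
In thirty-second notes: thirty-second = 1; sixteenth note = 2; thirty-second tied to sixteenth (thirty-second + sixteenth) = 3; a full eighth-note triplet (3 notes) (three triplet eighths span one quarter) = 8; a full eighth-note triplet (3 notes) (three triplet eighths span one quarter) = 8; quarter = 8; dotted quarter = 12; eighth note = 4; a full eighth-note triplet (3 notes) (three triplet eighths span one quarter) = 8; a full eighth-note triplet (3 notes) (three triplet eighths span one quarter) = 8; thirty-second tied to sixteenth (thirty-second + sixteenth) = 3.
Adding: 1 + 2 + 3 + 8 + 8 + 8 + 12 + 4 + 8 + 8 + 3 = 65.
65 ÷ 24 = 2 complete bars with 17 thirty-second notes remaining.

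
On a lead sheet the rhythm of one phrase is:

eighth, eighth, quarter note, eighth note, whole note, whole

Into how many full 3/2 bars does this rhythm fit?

One bar of 3/2 = 12 eighth notes.
Express everything in eighth notes: eighth = 1; eighth = 1; quarter note = 2; eighth note = 1; whole note = 8; whole = 8.
Adding: 1 + 1 + 2 + 1 + 8 + 8 = 21.
21 ÷ 12 = 1 complete bar with 9 left over.

1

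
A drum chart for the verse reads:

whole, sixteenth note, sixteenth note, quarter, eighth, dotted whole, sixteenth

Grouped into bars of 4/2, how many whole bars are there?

One bar of 4/2 = 32 sixteenth notes.
Convert each value to sixteenth notes: whole = 16; sixteenth note = 1; sixteenth note = 1; quarter = 4; eighth = 2; dotted whole = 24; sixteenth = 1.
Total: 16 + 1 + 1 + 4 + 2 + 24 + 1 = 49.
49 ÷ 32 = 1 complete bar with 17 left over.

1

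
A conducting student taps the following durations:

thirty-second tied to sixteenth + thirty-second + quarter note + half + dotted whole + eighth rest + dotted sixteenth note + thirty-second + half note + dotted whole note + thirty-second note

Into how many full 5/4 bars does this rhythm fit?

3

One bar of 5/4 = 40 thirty-second notes.
Each duration in thirty-second notes: thirty-second tied to sixteenth (thirty-second + sixteenth) = 3; thirty-second = 1; quarter note = 8; half = 16; dotted whole = 48; eighth rest = 4; dotted sixteenth note = 3; thirty-second = 1; half note = 16; dotted whole note = 48; thirty-second note = 1.
Adding: 3 + 1 + 8 + 16 + 48 + 4 + 3 + 1 + 16 + 48 + 1 = 149.
149 ÷ 40 = 3 complete bars with 29 left over.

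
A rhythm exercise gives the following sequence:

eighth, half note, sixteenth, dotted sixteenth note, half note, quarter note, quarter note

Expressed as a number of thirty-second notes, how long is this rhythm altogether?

Convert each value to thirty-second notes: eighth = 4; half note = 16; sixteenth = 2; dotted sixteenth note = 3; half note = 16; quarter note = 8; quarter note = 8.
Sum: 4 + 16 + 2 + 3 + 16 + 8 + 8 = 57 thirty-second notes.

57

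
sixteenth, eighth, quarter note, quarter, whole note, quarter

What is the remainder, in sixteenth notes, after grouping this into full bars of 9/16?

One bar of 9/16 = 9 sixteenth notes.
Convert each value to sixteenth notes: sixteenth = 1; eighth = 2; quarter note = 4; quarter = 4; whole note = 16; quarter = 4.
Total: 1 + 2 + 4 + 4 + 16 + 4 = 31.
31 ÷ 9 = 3 complete bars with 4 sixteenth notes remaining.

4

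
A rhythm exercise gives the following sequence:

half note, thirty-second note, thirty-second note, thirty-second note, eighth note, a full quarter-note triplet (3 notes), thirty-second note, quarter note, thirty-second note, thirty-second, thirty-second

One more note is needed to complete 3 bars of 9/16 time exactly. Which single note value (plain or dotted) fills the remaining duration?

dotted sixteenth note

3 bars of 9/16 = 54 thirty-second notes.
Convert each value to thirty-second notes: half note = 16; thirty-second note = 1; thirty-second note = 1; thirty-second note = 1; eighth note = 4; a full quarter-note triplet (3 notes) (three triplet quarters span one half) = 16; thirty-second note = 1; quarter note = 8; thirty-second note = 1; thirty-second = 1; thirty-second = 1.
Altogether 16 + 1 + 1 + 1 + 4 + 16 + 1 + 8 + 1 + 1 + 1 = 51.
Remaining: 54 − 51 = 3 thirty-second notes, which is a dotted sixteenth note.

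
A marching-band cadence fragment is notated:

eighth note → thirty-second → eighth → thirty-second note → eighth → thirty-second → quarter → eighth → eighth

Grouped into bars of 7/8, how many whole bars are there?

1

One bar of 7/8 = 28 thirty-second notes.
Each duration in thirty-second notes: eighth note = 4; thirty-second = 1; eighth = 4; thirty-second note = 1; eighth = 4; thirty-second = 1; quarter = 8; eighth = 4; eighth = 4.
Total: 4 + 1 + 4 + 1 + 4 + 1 + 8 + 4 + 4 = 31.
31 ÷ 28 = 1 complete bar with 3 left over.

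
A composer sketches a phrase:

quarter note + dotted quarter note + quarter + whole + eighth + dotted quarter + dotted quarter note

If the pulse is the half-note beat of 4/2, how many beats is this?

One half-note beat = 4 eighth notes.
Working in eighth notes: quarter note = 2; dotted quarter note = 3; quarter = 2; whole = 8; eighth = 1; dotted quarter = 3; dotted quarter note = 3.
Altogether 2 + 3 + 2 + 8 + 1 + 3 + 3 = 22.
22 ÷ 4 = 5.5 beats.

5.5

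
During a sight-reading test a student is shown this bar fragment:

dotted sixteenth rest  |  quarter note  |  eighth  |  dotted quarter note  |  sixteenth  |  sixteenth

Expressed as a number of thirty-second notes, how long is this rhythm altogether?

Working in thirty-second notes: dotted sixteenth rest = 3; quarter note = 8; eighth = 4; dotted quarter note = 12; sixteenth = 2; sixteenth = 2.
Total: 3 + 8 + 4 + 12 + 2 + 2 = 31 thirty-second notes.

31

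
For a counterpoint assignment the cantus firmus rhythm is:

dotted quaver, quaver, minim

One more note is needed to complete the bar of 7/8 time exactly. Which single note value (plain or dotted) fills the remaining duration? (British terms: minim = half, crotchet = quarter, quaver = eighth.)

sixteenth note

The bar of 7/8 = 14 sixteenth notes.
Convert each value to sixteenth notes: dotted quaver = 3; quaver = 2; minim = 8.
Adding: 3 + 2 + 8 = 13.
Remaining: 14 − 13 = 1 sixteenth note, which is a sixteenth note.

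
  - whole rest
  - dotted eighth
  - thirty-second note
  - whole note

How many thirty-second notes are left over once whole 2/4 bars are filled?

7

One bar of 2/4 = 16 thirty-second notes.
Working in thirty-second notes: whole rest = 32; dotted eighth = 6; thirty-second note = 1; whole note = 32.
Adding: 32 + 6 + 1 + 32 = 71.
71 ÷ 16 = 4 complete bars with 7 thirty-second notes remaining.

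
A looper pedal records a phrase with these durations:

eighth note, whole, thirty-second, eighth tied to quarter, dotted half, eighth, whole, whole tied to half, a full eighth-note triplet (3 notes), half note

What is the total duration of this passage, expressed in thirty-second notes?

Express everything in thirty-second notes: eighth note = 4; whole = 32; thirty-second = 1; eighth tied to quarter (eighth + quarter) = 12; dotted half = 24; eighth = 4; whole = 32; whole tied to half (whole + half) = 48; a full eighth-note triplet (3 notes) (three triplet eighths span one quarter) = 8; half note = 16.
Total: 4 + 32 + 1 + 12 + 24 + 4 + 32 + 48 + 8 + 16 = 181 thirty-second notes.

181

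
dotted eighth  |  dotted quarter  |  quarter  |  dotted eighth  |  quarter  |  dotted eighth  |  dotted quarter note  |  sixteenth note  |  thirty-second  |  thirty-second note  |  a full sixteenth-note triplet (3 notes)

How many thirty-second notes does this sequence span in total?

Convert each value to thirty-second notes: dotted eighth = 6; dotted quarter = 12; quarter = 8; dotted eighth = 6; quarter = 8; dotted eighth = 6; dotted quarter note = 12; sixteenth note = 2; thirty-second = 1; thirty-second note = 1; a full sixteenth-note triplet (3 notes) (three triplet sixteenths span one eighth) = 4.
Adding: 6 + 12 + 8 + 6 + 8 + 6 + 12 + 2 + 1 + 1 + 4 = 66 thirty-second notes.

66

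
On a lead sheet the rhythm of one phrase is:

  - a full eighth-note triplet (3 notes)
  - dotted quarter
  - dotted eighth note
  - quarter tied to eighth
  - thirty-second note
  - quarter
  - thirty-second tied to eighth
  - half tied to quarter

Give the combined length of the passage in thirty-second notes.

Convert each value to thirty-second notes: a full eighth-note triplet (3 notes) (three triplet eighths span one quarter) = 8; dotted quarter = 12; dotted eighth note = 6; quarter tied to eighth (quarter + eighth) = 12; thirty-second note = 1; quarter = 8; thirty-second tied to eighth (thirty-second + eighth) = 5; half tied to quarter (half + quarter) = 24.
Altogether 8 + 12 + 6 + 12 + 1 + 8 + 5 + 24 = 76 thirty-second notes.

76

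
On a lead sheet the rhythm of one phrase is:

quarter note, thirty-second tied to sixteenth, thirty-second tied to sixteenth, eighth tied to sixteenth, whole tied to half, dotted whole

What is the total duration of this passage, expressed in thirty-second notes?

116

In thirty-second notes: quarter note = 8; thirty-second tied to sixteenth (thirty-second + sixteenth) = 3; thirty-second tied to sixteenth (thirty-second + sixteenth) = 3; eighth tied to sixteenth (eighth + sixteenth) = 6; whole tied to half (whole + half) = 48; dotted whole = 48.
Adding: 8 + 3 + 3 + 6 + 48 + 48 = 116 thirty-second notes.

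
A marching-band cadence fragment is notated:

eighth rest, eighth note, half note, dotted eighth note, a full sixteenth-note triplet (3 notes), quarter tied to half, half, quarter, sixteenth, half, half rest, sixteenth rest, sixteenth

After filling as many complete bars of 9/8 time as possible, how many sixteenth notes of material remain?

One bar of 9/8 = 18 sixteenth notes.
Convert each value to sixteenth notes: eighth rest = 2; eighth note = 2; half note = 8; dotted eighth note = 3; a full sixteenth-note triplet (3 notes) (three triplet sixteenths span one eighth) = 2; quarter tied to half (quarter + half) = 12; half = 8; quarter = 4; sixteenth = 1; half = 8; half rest = 8; sixteenth rest = 1; sixteenth = 1.
Sum: 2 + 2 + 8 + 3 + 2 + 12 + 8 + 4 + 1 + 8 + 8 + 1 + 1 = 60.
60 ÷ 18 = 3 complete bars with 6 sixteenth notes remaining.

6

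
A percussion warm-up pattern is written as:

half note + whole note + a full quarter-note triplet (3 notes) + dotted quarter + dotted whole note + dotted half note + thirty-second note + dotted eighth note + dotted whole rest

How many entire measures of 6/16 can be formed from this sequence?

One bar of 6/16 = 12 thirty-second notes.
In thirty-second notes: half note = 16; whole note = 32; a full quarter-note triplet (3 notes) (three triplet quarters span one half) = 16; dotted quarter = 12; dotted whole note = 48; dotted half note = 24; thirty-second note = 1; dotted eighth note = 6; dotted whole rest = 48.
Adding: 16 + 32 + 16 + 12 + 48 + 24 + 1 + 6 + 48 = 203.
203 ÷ 12 = 16 complete bars with 11 left over.

16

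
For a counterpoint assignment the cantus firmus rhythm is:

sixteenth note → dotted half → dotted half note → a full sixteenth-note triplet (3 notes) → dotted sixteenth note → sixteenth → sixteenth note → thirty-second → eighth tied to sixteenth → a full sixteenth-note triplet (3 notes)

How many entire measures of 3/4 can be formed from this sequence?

One bar of 3/4 = 24 thirty-second notes.
Each duration in thirty-second notes: sixteenth note = 2; dotted half = 24; dotted half note = 24; a full sixteenth-note triplet (3 notes) (three triplet sixteenths span one eighth) = 4; dotted sixteenth note = 3; sixteenth = 2; sixteenth note = 2; thirty-second = 1; eighth tied to sixteenth (eighth + sixteenth) = 6; a full sixteenth-note triplet (3 notes) (three triplet sixteenths span one eighth) = 4.
Adding: 2 + 24 + 24 + 4 + 3 + 2 + 2 + 1 + 6 + 4 = 72.
72 ÷ 24 = 3 complete bars with 0 left over.

3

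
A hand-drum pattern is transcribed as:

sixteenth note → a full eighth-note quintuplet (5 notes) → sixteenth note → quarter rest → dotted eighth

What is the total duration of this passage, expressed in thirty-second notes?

34

Express everything in thirty-second notes: sixteenth note = 2; a full eighth-note quintuplet (5 notes) (five quintuplet eighths span one half) = 16; sixteenth note = 2; quarter rest = 8; dotted eighth = 6.
Sum: 2 + 16 + 2 + 8 + 6 = 34 thirty-second notes.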